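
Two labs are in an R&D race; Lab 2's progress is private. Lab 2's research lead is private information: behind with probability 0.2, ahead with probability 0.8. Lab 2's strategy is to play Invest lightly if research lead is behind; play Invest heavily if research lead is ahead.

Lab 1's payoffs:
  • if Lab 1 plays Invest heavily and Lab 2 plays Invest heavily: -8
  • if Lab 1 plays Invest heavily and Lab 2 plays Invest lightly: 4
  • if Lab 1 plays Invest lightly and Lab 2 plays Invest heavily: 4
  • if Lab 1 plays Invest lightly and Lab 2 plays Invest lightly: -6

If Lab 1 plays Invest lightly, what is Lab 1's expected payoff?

2

E[Invest lightly] = 0.2·(-6) + 0.8·4 = (-1.2) + 3.2 = 2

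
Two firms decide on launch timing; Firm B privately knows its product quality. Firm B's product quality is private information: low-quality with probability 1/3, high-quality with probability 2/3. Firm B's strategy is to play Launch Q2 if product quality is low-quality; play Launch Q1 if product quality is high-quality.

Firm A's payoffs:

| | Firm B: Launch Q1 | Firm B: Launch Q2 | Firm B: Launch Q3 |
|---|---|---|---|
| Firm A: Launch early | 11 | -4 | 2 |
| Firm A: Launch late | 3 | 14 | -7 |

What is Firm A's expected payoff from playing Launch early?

E[Launch early] = 1/3·(-4) + 2/3·11 = (-4/3) + 22/3 = 6

6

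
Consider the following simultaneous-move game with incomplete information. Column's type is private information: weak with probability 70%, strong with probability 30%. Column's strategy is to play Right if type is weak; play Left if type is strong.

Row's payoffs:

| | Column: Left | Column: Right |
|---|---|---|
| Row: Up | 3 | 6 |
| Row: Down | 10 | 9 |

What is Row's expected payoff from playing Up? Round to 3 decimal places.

5.100

Take the expectation over Column's type, weighting each type's action by its prior probability.
E[Up] = 0.7·6 + 0.3·3 = 4.2 + 0.9 = 5.1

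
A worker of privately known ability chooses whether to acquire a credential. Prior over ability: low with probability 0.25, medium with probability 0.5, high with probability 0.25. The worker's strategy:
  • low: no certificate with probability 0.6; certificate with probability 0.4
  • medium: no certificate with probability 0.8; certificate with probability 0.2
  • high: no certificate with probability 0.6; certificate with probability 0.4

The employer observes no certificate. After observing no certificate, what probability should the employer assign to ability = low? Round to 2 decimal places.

0.21

Apply Bayes' rule using the sender's strategy as the likelihood.
P(no certificate) = 0.25·0.6 + 0.5·0.8 + 0.25·0.6 = 0.7
P(low | no certificate) = (0.25·0.6) / 0.7 = 0.15 / 0.7 = 0.214286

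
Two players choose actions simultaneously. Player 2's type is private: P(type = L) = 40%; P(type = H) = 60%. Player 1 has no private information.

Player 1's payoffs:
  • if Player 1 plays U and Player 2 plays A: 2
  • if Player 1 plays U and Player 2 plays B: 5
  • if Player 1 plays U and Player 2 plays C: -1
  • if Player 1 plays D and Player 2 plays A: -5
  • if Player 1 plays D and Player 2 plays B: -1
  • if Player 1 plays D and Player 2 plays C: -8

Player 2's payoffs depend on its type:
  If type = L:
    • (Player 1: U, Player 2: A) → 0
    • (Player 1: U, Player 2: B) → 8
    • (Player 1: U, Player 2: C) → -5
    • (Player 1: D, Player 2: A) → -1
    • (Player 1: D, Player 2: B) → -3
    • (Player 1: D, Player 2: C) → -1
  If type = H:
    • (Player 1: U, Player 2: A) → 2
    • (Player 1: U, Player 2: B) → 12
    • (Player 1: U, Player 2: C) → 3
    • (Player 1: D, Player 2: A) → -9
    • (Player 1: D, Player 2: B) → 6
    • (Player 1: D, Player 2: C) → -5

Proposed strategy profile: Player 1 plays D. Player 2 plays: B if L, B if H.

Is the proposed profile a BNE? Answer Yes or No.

Player 1 plays D: E[D] = 0.4·(-1) + 0.6·(-1) = -1; E[U] = 5. Not best-responding. ✗
Player 2 (type L), facing D: A gives -1, B gives -3, C gives -1. Proposed B is not best — profitable deviation exists. ✗
Player 2 (type H), facing D: A gives -9, B gives 6, C gives -5. Proposed B is best. ✓

No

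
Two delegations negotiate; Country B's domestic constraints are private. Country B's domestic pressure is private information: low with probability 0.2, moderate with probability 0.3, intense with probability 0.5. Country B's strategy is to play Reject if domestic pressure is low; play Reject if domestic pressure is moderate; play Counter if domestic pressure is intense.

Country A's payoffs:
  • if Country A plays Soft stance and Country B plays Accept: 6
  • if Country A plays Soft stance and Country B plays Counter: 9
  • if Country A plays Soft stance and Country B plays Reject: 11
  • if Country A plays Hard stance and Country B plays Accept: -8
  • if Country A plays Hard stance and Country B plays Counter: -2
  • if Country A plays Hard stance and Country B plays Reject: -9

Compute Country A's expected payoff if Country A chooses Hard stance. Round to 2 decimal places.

E[Hard stance] = 0.2·(-9) + 0.3·(-9) + 0.5·(-2) = (-1.8) + (-2.7) + (-1) = -5.5

-5.50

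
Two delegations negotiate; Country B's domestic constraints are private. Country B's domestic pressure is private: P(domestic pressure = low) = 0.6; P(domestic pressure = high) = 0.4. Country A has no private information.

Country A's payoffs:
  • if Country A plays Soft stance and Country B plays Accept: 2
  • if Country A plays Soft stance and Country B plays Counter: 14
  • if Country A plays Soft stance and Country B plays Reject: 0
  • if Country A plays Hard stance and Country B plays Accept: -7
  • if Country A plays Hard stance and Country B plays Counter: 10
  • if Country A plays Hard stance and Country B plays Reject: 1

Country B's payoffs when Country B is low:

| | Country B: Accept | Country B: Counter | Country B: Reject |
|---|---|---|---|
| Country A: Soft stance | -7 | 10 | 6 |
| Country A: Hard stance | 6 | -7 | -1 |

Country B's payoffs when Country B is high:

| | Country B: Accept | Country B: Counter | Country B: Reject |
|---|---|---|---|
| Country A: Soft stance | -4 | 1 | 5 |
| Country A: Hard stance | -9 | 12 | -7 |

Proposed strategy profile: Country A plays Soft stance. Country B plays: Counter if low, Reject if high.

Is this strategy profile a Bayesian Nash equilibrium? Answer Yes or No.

Country A plays Soft stance: E[Soft stance] = 0.6·(14) + 0.4·(0) = 8.4; E[Hard stance] = 6.4. Best-responding. ✓
Country B (domestic pressure low), facing Soft stance: Accept gives -7, Counter gives 10, Reject gives 6. Proposed Counter is best. ✓
Country B (domestic pressure high), facing Soft stance: Accept gives -4, Counter gives 1, Reject gives 5. Proposed Reject is best. ✓

Yes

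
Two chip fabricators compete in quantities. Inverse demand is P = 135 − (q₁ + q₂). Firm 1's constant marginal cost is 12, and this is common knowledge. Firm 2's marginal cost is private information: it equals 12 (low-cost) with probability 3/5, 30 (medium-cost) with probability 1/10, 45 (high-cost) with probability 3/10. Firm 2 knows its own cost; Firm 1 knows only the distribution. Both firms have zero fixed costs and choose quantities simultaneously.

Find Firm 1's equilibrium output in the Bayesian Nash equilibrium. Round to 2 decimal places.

Firm 2 with cost c maximizes (135 − (q₁+q₂) − c)·q₂, giving q₂(c) = (135 − c − q₁)/2.
E[c₂] = 3/5·12 + 1/10·30 + 3/10·45 = 23.7
Firm 1's FOC against E[q₂] yields q₁ = (135 − 2·12 + E[c₂])/3 = (135 − 24 + 23.7)/3 = 44.9.

44.90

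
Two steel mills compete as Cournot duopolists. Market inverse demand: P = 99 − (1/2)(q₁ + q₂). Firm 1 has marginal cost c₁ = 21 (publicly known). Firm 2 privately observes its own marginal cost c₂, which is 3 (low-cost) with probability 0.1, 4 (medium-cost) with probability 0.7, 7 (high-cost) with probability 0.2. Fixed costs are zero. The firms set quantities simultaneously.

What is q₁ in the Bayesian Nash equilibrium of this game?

41

Each type of Firm 2 best-responds to q₁; Firm 1 best-responds to the expected q₂ over Firm 2's types.
Firm 2 with cost c maximizes (99 − (1/2)(q₁+q₂) − c)·q₂, giving q₂(c) = (99 − c − (1/2)q₁).
E[c₂] = 0.1·3 + 0.7·4 + 0.2·7 = 4.5
Firm 1's FOC against E[q₂] yields q₁ = (99 − 2·21 + E[c₂])/(3/2) = (99 − 42 + 4.5)/(3/2) = 41.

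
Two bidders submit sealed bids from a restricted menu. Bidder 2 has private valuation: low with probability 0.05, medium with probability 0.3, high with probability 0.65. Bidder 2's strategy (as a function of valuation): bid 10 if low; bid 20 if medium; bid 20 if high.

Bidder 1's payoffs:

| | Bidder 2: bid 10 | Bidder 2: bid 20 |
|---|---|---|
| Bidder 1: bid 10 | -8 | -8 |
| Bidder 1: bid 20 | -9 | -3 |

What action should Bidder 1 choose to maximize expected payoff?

bid 20

Compute Bidder 1's expected payoff for each action, taking the expectation over Bidder 2's type.
E[bid 10] = 0.05·(-8) + 0.3·(-8) + 0.65·(-8) = -8
E[bid 20] = 0.05·(-9) + 0.3·(-3) + 0.65·(-3) = -3.3
Best response: bid 20 (-3.3 is the largest).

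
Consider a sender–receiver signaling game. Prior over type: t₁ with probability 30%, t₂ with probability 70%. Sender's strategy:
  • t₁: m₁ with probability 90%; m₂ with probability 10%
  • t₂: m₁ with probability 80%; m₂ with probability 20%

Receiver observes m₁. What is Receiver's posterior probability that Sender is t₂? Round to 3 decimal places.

0.675

P(m₁) = 0.3·0.9 + 0.7·0.8 = 0.83
P(t₂ | m₁) = (0.7·0.8) / 0.83 = 0.56 / 0.83 = 0.674699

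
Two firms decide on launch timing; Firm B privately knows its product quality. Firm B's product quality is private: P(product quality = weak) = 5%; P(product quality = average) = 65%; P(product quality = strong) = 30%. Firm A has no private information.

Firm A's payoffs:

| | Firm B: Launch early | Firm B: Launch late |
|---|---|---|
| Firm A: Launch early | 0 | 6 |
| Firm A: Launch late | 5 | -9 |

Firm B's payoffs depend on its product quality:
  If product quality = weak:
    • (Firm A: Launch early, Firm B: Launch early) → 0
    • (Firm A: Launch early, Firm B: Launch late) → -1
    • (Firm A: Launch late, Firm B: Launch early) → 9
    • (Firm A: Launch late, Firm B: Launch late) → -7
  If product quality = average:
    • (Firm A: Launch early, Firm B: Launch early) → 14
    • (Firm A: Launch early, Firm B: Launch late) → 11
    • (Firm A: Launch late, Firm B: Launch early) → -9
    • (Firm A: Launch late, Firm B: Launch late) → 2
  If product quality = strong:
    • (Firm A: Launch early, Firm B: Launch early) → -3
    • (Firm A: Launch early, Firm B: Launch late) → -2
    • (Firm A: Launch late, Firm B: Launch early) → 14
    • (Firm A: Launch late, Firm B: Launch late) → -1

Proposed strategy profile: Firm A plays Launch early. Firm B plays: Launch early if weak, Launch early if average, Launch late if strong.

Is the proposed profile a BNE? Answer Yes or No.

Firm A plays Launch early: E[Launch early] = 0.05·(0) + 0.65·(0) + 0.3·(6) = 1.8; E[Launch late] = 0.8. Best-responding. ✓
Firm B (product quality weak), facing Launch early: Launch early gives 0, Launch late gives -1. Proposed Launch early is best. ✓
Firm B (product quality average), facing Launch early: Launch early gives 14, Launch late gives 11. Proposed Launch early is best. ✓
Firm B (product quality strong), facing Launch early: Launch early gives -3, Launch late gives -2. Proposed Launch late is best. ✓

Yes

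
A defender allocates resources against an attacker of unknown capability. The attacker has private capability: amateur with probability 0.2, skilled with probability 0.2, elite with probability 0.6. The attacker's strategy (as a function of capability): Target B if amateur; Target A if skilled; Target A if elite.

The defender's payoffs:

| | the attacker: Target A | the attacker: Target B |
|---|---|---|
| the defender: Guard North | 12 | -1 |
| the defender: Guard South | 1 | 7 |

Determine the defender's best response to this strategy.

Guard North

E[Guard North] = 0.2·(-1) + 0.2·(12) + 0.6·(12) = 9.4
E[Guard South] = 0.2·(7) + 0.2·(1) + 0.6·(1) = 2.2
Best response: Guard North (9.4 is the largest).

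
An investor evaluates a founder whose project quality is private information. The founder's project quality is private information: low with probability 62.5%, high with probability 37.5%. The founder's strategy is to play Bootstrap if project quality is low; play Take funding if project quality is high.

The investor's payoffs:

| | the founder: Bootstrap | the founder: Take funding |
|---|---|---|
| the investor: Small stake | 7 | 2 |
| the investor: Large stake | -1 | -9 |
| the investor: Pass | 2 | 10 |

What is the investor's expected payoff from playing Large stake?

Take the expectation over the founder's project quality, weighting each type's action by its prior probability.
E[Large stake] = 0.625·(-1) + 0.375·(-9) = (-0.625) + (-3.375) = -4

-4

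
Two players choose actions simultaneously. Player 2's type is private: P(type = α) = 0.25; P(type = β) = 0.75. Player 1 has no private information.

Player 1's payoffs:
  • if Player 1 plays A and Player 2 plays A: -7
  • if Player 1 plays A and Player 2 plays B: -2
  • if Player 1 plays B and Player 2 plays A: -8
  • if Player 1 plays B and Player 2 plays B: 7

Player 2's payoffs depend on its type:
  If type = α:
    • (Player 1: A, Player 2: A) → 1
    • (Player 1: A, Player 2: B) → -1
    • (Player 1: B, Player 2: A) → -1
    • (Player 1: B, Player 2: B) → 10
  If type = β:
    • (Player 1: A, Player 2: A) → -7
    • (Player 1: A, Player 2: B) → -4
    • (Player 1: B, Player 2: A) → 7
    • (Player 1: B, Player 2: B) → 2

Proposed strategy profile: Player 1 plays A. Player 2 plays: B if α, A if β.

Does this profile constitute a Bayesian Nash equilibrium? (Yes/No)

Player 1 plays A: E[A] = 0.25·(-2) + 0.75·(-7) = -5.75; E[B] = -4.25. Not best-responding. ✗
Player 2 (type α), facing A: A gives 1, B gives -1. Proposed B is not best — profitable deviation exists. ✗
Player 2 (type β), facing A: A gives -7, B gives -4. Proposed A is not best — profitable deviation exists. ✗

No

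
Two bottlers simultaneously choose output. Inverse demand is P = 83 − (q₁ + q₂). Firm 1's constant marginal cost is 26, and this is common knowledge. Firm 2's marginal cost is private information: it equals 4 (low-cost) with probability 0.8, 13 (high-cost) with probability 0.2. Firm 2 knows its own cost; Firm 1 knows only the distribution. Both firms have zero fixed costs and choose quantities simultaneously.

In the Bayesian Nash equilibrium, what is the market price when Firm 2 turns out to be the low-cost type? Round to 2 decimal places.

Firm 2 with cost c maximizes (83 − (q₁+q₂) − c)·q₂, giving q₂(c) = (83 − c − q₁)/2.
E[c₂] = 0.8·4 + 0.2·13 = 5.8
Firm 1's FOC against E[q₂] yields q₁ = (83 − 2·26 + E[c₂])/3 = (83 − 52 + 5.8)/3 = 12.2667.
q₂(low-cost) = 33.3667, so P = 83 − (12.2667 + 33.3667) = 37.3667.

37.37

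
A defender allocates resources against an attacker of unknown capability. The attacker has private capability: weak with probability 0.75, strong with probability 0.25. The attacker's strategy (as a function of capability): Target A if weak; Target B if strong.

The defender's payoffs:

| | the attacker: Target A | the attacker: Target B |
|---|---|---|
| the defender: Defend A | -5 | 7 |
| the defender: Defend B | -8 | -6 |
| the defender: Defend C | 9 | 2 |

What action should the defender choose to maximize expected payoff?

Compute the defender's expected payoff for each action, taking the expectation over the attacker's type.
E[Defend A] = 0.75·(-5) + 0.25·(7) = -2
E[Defend B] = 0.75·(-8) + 0.25·(-6) = -7.5
E[Defend C] = 0.75·(9) + 0.25·(2) = 7.25
Best response: Defend C (7.25 is the largest).

Defend C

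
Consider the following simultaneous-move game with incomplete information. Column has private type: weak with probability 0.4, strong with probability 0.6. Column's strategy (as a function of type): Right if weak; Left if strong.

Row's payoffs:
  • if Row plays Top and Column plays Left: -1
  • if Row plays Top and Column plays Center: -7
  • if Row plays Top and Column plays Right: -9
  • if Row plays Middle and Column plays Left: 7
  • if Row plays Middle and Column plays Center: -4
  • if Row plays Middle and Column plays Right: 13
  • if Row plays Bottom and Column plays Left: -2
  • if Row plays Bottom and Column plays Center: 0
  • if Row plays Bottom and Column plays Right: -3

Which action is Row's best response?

E[Top] = 0.4·(-9) + 0.6·(-1) = -4.2
E[Middle] = 0.4·(13) + 0.6·(7) = 9.4
E[Bottom] = 0.4·(-3) + 0.6·(-2) = -2.4
Best response: Middle (9.4 is the largest).

Middle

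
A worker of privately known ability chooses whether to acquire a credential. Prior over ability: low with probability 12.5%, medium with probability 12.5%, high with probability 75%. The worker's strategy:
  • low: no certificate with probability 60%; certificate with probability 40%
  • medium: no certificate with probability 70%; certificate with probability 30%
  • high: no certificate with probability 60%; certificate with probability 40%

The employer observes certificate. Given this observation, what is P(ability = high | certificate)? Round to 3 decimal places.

P(certificate) = 0.125·0.4 + 0.125·0.3 + 0.75·0.4 = 0.3875
P(high | certificate) = (0.75·0.4) / 0.3875 = 0.3 / 0.3875 = 0.774194

0.774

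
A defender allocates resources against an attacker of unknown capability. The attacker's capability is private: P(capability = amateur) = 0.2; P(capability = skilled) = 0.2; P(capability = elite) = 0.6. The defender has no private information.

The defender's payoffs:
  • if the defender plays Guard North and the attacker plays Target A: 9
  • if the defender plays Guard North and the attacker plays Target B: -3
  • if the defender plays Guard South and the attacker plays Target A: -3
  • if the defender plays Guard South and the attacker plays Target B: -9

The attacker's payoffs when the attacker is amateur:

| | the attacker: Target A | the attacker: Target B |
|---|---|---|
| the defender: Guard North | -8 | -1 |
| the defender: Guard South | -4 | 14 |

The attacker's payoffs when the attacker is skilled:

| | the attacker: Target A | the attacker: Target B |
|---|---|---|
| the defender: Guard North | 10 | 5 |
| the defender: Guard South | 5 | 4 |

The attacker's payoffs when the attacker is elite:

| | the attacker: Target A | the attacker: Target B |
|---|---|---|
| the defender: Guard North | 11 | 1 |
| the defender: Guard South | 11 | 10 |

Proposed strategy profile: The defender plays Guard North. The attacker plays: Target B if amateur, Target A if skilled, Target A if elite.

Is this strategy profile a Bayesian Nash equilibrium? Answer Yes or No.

The defender plays Guard North: E[Guard North] = 0.2·(-3) + 0.2·(9) + 0.6·(9) = 6.6; E[Guard South] = -4.2. Best-responding. ✓
The attacker (capability amateur), facing Guard North: Target A gives -8, Target B gives -1. Proposed Target B is best. ✓
The attacker (capability skilled), facing Guard North: Target A gives 10, Target B gives 5. Proposed Target A is best. ✓
The attacker (capability elite), facing Guard North: Target A gives 11, Target B gives 1. Proposed Target A is best. ✓

Yes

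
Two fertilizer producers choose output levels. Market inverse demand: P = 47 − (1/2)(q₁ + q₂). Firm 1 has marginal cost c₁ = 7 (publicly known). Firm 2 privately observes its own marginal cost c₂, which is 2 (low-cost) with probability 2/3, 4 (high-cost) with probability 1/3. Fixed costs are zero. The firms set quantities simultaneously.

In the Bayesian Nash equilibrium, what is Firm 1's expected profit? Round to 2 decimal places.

Type-c best response for Firm 2: q₂(c) = (47 − c) − q₁/2.
Firm 1 maximizes expected profit; its first-order condition is 47 − q₁ − (1/2)E[q₂] − 7 = 0.
Substituting E[q₂] and solving: E[c₂] = 2.66667, so q₁ = (47 − 2·7 + 2.66667)/(3/2) = 23.7778.
E[P] = 47 − (1/2)·(q₁ + E[q₂]) = 18.8889; Firm 1's expected profit = (E[P] − 7)·q₁ = (18.8889 − 7)·23.7778 = 282.691.

282.69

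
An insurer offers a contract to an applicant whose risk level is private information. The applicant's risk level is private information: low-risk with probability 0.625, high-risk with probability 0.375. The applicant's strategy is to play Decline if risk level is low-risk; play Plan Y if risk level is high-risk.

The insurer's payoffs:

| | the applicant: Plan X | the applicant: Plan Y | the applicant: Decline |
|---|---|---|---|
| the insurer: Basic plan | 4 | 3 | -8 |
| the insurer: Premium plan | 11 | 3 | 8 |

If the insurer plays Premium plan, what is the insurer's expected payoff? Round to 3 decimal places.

6.125

E[Premium plan] = 0.625·8 + 0.375·3 = 5 + 1.125 = 6.125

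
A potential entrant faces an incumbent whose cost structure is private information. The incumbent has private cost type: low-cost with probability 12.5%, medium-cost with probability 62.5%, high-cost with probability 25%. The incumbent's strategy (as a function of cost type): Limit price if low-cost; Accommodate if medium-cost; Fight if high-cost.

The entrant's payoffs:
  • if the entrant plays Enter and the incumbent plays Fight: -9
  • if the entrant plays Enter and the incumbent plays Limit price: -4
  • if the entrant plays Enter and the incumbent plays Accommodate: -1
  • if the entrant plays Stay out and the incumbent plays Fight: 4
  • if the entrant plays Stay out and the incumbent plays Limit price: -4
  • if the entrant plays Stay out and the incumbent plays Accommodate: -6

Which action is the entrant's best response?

Stay out

E[Enter] = 0.125·(-4) + 0.625·(-1) + 0.25·(-9) = -3.375
E[Stay out] = 0.125·(-4) + 0.625·(-6) + 0.25·(4) = -3.25
Best response: Stay out (-3.25 is the largest).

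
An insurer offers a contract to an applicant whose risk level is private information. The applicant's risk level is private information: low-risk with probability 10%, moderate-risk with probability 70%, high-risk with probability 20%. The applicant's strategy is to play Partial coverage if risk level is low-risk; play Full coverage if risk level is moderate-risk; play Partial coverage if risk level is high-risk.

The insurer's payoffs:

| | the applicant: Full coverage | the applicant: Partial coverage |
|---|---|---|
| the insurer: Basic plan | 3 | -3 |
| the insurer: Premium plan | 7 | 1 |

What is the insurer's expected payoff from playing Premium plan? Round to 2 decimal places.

Take the expectation over the applicant's risk level, weighting each type's action by its prior probability.
E[Premium plan] = 0.1·1 + 0.7·7 + 0.2·1 = 0.1 + 4.9 + 0.2 = 5.2

5.20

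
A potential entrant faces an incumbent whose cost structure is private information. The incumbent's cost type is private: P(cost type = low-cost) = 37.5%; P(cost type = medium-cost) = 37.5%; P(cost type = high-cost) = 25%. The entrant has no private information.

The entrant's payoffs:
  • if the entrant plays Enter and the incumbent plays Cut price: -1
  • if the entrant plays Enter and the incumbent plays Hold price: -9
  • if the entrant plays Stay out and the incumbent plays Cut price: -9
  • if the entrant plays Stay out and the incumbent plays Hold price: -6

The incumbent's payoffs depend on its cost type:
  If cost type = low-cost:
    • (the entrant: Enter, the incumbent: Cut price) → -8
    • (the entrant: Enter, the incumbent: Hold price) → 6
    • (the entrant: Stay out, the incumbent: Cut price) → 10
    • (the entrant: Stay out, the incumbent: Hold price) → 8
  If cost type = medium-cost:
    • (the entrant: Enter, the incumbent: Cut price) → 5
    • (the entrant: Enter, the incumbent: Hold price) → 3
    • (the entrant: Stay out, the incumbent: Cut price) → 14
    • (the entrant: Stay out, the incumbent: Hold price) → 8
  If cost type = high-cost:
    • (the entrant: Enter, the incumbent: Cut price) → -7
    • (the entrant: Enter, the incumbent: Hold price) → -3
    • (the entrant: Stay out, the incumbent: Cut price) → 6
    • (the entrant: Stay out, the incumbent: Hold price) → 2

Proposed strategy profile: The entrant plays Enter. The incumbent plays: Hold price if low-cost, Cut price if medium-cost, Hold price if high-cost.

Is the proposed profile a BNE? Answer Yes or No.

A profile is a BNE iff every type of every player is best-responding given beliefs about the other side.
The entrant plays Enter: E[Enter] = 0.375·(-9) + 0.375·(-1) + 0.25·(-9) = -6; E[Stay out] = -7.125. Best-responding. ✓
The incumbent (cost type low-cost), facing Enter: Cut price gives -8, Hold price gives 6. Proposed Hold price is best. ✓
The incumbent (cost type medium-cost), facing Enter: Cut price gives 5, Hold price gives 3. Proposed Cut price is best. ✓
The incumbent (cost type high-cost), facing Enter: Cut price gives -7, Hold price gives -3. Proposed Hold price is best. ✓

Yes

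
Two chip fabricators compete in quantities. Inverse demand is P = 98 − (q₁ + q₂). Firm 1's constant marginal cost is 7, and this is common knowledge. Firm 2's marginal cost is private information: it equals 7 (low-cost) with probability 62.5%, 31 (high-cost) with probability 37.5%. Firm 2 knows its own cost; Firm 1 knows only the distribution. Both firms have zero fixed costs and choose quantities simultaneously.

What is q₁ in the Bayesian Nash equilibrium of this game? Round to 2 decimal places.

33.33

Each type of Firm 2 best-responds to q₁; Firm 1 best-responds to the expected q₂ over Firm 2's types.
Firm 2 with cost c maximizes (98 − (q₁+q₂) − c)·q₂, giving q₂(c) = (98 − c − q₁)/2.
E[c₂] = 0.625·7 + 0.375·31 = 16
Firm 1's FOC against E[q₂] yields q₁ = (98 − 2·7 + E[c₂])/3 = (98 − 14 + 16)/3 = 33.3333.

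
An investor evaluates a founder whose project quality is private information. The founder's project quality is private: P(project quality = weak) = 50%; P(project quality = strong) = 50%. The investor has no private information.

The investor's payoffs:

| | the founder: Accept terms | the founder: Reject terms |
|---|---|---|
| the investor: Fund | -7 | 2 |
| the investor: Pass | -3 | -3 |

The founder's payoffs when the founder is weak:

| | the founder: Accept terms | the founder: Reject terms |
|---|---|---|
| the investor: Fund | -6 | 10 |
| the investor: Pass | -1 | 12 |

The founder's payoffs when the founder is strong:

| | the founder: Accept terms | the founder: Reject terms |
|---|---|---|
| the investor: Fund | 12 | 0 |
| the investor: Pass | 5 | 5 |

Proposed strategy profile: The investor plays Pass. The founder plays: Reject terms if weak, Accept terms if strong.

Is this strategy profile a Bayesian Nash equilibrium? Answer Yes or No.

No

The investor plays Pass: E[Pass] = 0.5·(-3) + 0.5·(-3) = -3; E[Fund] = -2.5. Not best-responding. ✗
The founder (project quality weak), facing Pass: Accept terms gives -1, Reject terms gives 12. Proposed Reject terms is best. ✓
The founder (project quality strong), facing Pass: Accept terms gives 5, Reject terms gives 5. Proposed Accept terms is best. ✓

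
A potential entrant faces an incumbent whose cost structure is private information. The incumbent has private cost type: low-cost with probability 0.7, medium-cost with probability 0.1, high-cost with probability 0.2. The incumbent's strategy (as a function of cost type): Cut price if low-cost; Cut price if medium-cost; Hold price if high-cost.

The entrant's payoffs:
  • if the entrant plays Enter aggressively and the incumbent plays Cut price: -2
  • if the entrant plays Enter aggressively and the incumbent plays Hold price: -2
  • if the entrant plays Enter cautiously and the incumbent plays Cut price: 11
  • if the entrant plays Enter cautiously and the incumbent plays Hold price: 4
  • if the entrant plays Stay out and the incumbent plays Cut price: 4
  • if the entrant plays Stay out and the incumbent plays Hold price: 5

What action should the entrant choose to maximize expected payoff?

Compute the entrant's expected payoff for each action, taking the expectation over the incumbent's type.
E[Enter aggressively] = 0.7·(-2) + 0.1·(-2) + 0.2·(-2) = -2
E[Enter cautiously] = 0.7·(11) + 0.1·(11) + 0.2·(4) = 9.6
E[Stay out] = 0.7·(4) + 0.1·(4) + 0.2·(5) = 4.2
Best response: Enter cautiously (9.6 is the largest).

Enter cautiously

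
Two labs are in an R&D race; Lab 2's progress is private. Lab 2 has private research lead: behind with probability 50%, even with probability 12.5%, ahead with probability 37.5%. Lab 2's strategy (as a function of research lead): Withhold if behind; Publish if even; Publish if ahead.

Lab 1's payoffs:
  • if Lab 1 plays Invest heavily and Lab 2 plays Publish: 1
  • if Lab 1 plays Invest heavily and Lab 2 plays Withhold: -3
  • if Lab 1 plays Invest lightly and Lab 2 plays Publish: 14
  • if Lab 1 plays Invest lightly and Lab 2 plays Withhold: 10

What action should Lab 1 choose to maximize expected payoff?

Invest lightly

E[Invest heavily] = 0.5·(-3) + 0.125·(1) + 0.375·(1) = -1
E[Invest lightly] = 0.5·(10) + 0.125·(14) + 0.375·(14) = 12
Best response: Invest lightly (12 is the largest).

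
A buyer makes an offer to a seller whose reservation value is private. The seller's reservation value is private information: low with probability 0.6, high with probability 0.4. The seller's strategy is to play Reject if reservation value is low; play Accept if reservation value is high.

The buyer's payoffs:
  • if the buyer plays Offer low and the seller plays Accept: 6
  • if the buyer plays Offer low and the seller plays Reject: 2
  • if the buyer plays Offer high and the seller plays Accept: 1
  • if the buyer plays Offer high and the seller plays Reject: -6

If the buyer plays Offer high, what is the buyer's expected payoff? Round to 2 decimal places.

-3.20

E[Offer high] = 0.6·(-6) + 0.4·1 = (-3.6) + 0.4 = -3.2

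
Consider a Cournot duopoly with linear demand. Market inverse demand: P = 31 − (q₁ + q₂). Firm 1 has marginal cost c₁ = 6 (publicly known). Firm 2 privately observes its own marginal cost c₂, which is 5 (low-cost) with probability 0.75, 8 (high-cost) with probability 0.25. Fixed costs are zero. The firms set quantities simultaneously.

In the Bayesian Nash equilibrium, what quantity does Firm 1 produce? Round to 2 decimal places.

Type-c best response for Firm 2: q₂(c) = (31 − c)/2 − q₁/2.
Firm 1 maximizes expected profit; its first-order condition is 31 − 2q₁ − E[q₂] − 6 = 0.
Substituting E[q₂] and solving: E[c₂] = 5.75, so q₁ = (31 − 2·6 + 5.75)/3 = 8.25.

8.25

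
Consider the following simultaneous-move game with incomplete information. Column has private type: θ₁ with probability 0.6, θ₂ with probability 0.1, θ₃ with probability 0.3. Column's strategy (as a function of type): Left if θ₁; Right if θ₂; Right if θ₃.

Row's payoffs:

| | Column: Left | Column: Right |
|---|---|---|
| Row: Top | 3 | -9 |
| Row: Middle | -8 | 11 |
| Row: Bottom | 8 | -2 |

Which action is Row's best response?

Bottom

Compute Row's expected payoff for each action, taking the expectation over Column's type.
E[Top] = 0.6·(3) + 0.1·(-9) + 0.3·(-9) = -1.8
E[Middle] = 0.6·(-8) + 0.1·(11) + 0.3·(11) = -0.4
E[Bottom] = 0.6·(8) + 0.1·(-2) + 0.3·(-2) = 4
Best response: Bottom (4 is the largest).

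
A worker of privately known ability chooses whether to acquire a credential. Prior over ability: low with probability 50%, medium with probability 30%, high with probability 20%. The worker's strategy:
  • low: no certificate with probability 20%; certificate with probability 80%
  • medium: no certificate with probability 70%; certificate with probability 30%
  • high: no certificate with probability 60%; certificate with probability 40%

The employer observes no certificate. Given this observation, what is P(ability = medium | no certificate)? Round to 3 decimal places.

P(no certificate) = 0.5·0.2 + 0.3·0.7 + 0.2·0.6 = 0.43
P(medium | no certificate) = (0.3·0.7) / 0.43 = 0.21 / 0.43 = 0.488372

0.488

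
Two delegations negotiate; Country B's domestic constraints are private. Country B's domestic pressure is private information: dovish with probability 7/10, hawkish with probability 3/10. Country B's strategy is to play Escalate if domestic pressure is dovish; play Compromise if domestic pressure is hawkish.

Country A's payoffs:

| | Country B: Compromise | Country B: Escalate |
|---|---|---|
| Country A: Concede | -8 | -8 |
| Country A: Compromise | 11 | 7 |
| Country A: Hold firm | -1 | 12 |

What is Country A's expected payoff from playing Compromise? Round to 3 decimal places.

8.200

E[Compromise] = 7/10·7 + 3/10·11 = 49/10 + 33/10 = 41/5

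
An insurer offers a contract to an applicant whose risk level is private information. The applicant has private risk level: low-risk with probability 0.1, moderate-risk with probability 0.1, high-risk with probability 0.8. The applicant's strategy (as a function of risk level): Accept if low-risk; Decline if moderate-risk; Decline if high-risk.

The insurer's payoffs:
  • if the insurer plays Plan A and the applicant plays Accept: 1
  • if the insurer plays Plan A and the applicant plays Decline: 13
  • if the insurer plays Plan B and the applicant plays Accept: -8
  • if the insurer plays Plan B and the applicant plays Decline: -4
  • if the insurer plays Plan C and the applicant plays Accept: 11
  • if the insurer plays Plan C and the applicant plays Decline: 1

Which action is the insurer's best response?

E[Plan A] = 0.1·(1) + 0.1·(13) + 0.8·(13) = 11.8
E[Plan B] = 0.1·(-8) + 0.1·(-4) + 0.8·(-4) = -4.4
E[Plan C] = 0.1·(11) + 0.1·(1) + 0.8·(1) = 2
Best response: Plan A (11.8 is the largest).

Plan A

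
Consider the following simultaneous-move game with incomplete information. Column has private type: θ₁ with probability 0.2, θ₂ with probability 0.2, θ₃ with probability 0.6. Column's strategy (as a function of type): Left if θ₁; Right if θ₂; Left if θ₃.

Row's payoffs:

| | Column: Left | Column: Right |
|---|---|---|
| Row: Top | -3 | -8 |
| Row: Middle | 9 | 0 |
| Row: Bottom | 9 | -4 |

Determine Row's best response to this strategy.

E[Top] = 0.2·(-3) + 0.2·(-8) + 0.6·(-3) = -4
E[Middle] = 0.2·(9) + 0.2·(0) + 0.6·(9) = 7.2
E[Bottom] = 0.2·(9) + 0.2·(-4) + 0.6·(9) = 6.4
Best response: Middle (7.2 is the largest).

Middle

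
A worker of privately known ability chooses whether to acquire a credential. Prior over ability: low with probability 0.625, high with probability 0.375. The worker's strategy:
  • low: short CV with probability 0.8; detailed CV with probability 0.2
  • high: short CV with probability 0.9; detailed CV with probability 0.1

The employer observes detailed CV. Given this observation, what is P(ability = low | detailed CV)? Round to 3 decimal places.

P(detailed CV) = 0.625·0.2 + 0.375·0.1 = 0.1625
P(low | detailed CV) = (0.625·0.2) / 0.1625 = 0.125 / 0.1625 = 0.769231

0.769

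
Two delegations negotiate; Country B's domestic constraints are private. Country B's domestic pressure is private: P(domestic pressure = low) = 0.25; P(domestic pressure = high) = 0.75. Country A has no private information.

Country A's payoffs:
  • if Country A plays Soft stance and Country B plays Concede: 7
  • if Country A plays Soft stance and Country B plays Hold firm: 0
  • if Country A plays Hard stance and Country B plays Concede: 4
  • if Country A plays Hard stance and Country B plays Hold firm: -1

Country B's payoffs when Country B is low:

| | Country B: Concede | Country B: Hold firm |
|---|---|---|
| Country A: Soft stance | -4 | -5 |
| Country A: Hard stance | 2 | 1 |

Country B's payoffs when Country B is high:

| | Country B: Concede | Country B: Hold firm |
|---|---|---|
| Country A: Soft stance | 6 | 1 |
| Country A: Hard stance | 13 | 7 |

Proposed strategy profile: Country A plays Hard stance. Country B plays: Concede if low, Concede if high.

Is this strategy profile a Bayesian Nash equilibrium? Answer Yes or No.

Country A plays Hard stance: E[Hard stance] = 0.25·(4) + 0.75·(4) = 4; E[Soft stance] = 7. Not best-responding. ✗
Country B (domestic pressure low), facing Hard stance: Concede gives 2, Hold firm gives 1. Proposed Concede is best. ✓
Country B (domestic pressure high), facing Hard stance: Concede gives 13, Hold firm gives 7. Proposed Concede is best. ✓

No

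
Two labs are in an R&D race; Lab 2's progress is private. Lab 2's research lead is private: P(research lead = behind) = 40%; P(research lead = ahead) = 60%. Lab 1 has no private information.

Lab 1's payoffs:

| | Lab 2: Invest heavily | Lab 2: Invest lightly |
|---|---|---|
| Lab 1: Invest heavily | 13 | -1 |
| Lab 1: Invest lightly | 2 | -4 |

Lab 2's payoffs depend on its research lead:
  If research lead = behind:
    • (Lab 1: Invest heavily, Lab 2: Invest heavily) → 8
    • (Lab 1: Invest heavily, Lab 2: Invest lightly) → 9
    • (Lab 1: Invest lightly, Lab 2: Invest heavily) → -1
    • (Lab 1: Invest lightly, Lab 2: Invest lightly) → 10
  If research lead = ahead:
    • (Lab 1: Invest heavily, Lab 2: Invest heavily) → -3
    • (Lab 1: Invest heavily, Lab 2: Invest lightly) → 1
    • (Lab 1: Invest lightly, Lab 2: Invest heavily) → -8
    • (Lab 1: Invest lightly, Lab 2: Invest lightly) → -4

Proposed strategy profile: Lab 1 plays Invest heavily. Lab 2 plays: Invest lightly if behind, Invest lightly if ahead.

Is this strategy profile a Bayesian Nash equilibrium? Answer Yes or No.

Yes

Lab 1 plays Invest heavily: E[Invest heavily] = 0.4·(-1) + 0.6·(-1) = -1; E[Invest lightly] = -4. Best-responding. ✓
Lab 2 (research lead behind), facing Invest heavily: Invest heavily gives 8, Invest lightly gives 9. Proposed Invest lightly is best. ✓
Lab 2 (research lead ahead), facing Invest heavily: Invest heavily gives -3, Invest lightly gives 1. Proposed Invest lightly is best. ✓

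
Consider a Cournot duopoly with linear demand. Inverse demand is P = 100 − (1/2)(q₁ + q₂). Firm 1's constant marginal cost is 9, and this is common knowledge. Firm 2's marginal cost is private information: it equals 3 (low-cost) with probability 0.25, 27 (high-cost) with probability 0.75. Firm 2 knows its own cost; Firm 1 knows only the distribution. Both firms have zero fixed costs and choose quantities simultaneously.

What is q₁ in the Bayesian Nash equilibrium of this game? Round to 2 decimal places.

68.67

Firm 2 with cost c maximizes (100 − (1/2)(q₁+q₂) − c)·q₂, giving q₂(c) = (100 − c − (1/2)q₁).
E[c₂] = 0.25·3 + 0.75·27 = 21
Firm 1's FOC against E[q₂] yields q₁ = (100 − 2·9 + E[c₂])/(3/2) = (100 − 18 + 21)/(3/2) = 68.6667.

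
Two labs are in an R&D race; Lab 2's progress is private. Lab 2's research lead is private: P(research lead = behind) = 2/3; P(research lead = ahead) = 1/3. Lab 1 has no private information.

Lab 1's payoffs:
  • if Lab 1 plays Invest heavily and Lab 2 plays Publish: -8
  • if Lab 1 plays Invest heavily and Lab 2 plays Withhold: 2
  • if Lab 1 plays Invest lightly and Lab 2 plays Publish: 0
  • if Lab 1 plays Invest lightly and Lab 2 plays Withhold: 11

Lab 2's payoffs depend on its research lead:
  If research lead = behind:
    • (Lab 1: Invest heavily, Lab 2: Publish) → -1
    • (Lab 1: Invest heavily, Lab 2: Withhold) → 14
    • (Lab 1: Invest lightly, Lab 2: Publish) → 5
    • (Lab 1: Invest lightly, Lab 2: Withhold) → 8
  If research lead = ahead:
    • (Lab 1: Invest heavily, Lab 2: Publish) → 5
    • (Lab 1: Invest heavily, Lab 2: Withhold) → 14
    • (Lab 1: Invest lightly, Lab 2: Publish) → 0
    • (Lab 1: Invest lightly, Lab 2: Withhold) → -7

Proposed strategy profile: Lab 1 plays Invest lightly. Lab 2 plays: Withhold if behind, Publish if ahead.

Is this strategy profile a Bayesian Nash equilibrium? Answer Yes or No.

Lab 1 plays Invest lightly: E[Invest lightly] = 2/3·(11) + 1/3·(0) = 22/3; E[Invest heavily] = -4/3. Best-responding. ✓
Lab 2 (research lead behind), facing Invest lightly: Publish gives 5, Withhold gives 8. Proposed Withhold is best. ✓
Lab 2 (research lead ahead), facing Invest lightly: Publish gives 0, Withhold gives -7. Proposed Publish is best. ✓

Yes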